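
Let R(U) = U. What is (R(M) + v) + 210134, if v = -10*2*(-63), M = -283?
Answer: 211111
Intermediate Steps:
v = 1260 (v = -20*(-63) = 1260)
(R(M) + v) + 210134 = (-283 + 1260) + 210134 = 977 + 210134 = 211111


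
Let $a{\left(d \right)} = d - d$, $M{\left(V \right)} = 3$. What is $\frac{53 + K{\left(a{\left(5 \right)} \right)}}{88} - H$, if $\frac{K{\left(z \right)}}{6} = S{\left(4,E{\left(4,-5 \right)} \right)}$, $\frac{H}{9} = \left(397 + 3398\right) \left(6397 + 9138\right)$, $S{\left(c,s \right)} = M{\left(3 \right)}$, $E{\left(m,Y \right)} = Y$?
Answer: $- \frac{46692617329}{88} \approx -5.306 \cdot 10^{8}$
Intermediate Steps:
$S{\left(c,s \right)} = 3$
$a{\left(d \right)} = 0$
$H = 530597925$ ($H = 9 \left(397 + 3398\right) \left(6397 + 9138\right) = 9 \cdot 3795 \cdot 15535 = 9 \cdot 58955325 = 530597925$)
$K{\left(z \right)} = 18$ ($K{\left(z \right)} = 6 \cdot 3 = 18$)
$\frac{53 + K{\left(a{\left(5 \right)} \right)}}{88} - H = \frac{53 + 18}{88} - 530597925 = \frac{1}{88} \cdot 71 - 530597925 = \frac{71}{88} - 530597925 = - \frac{46692617329}{88}$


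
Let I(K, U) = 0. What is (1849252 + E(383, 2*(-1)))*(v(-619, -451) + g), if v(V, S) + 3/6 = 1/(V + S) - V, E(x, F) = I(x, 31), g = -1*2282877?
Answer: -2257952037093096/535 ≈ -4.2205e+12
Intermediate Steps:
g = -2282877
E(x, F) = 0
v(V, S) = -½ + 1/(S + V) - V (v(V, S) = -½ + (1/(V + S) - V) = -½ + (1/(S + V) - V) = -½ + 1/(S + V) - V)
(1849252 + E(383, 2*(-1)))*(v(-619, -451) + g) = (1849252 + 0)*((1 - 1*(-619)² - ½*(-451) - ½*(-619) - 1*(-451)*(-619))/(-451 - 619) - 2282877) = 1849252*((1 - 1*383161 + 451/2 + 619/2 - 279169)/(-1070) - 2282877) = 1849252*(-(1 - 383161 + 451/2 + 619/2 - 279169)/1070 - 2282877) = 1849252*(-1/1070*(-661794) - 2282877) = 1849252*(330897/535 - 2282877) = 1849252*(-1221008298/535) = -2257952037093096/535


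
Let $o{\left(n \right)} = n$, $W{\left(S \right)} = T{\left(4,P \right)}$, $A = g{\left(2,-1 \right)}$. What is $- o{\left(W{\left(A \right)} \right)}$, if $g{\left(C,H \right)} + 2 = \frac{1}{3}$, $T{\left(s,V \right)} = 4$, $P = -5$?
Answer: $-4$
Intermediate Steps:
$g{\left(C,H \right)} = - \frac{5}{3}$ ($g{\left(C,H \right)} = -2 + \frac{1}{3} = - \frac{5}{3}$)
$A = - \frac{5}{3} \approx -1.6667$
$W{\left(S \right)} = 4$
$- o{\left(W{\left(A \right)} \right)} = \left(-1\right) 4 = -4$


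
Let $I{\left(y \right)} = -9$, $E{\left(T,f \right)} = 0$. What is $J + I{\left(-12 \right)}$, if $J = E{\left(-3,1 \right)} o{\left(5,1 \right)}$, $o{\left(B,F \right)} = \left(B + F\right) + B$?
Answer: $-9$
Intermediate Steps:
$o{\left(B,F \right)} = F + 2 B$
$J = 0$ ($J = 0 \left(1 + 2 \cdot 5\right) = 0 \left(1 + 10\right) = 0 \cdot 11 = 0$)
$J + I{\left(-12 \right)} = 0 - 9 = -9$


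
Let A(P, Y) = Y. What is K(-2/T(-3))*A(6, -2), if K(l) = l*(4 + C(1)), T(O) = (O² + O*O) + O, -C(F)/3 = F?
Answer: 4/15 ≈ 0.26667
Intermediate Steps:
C(F) = -3*F
T(O) = O + 2*O² (T(O) = (O² + O²) + O = 2*O² + O = O + 2*O²)
K(l) = l (K(l) = l*(4 - 3*1) = l*(4 - 3) = l*1 = l)
K(-2/T(-3))*A(6, -2) = -2*(-1/(3*(1 + 2*(-3))))*(-2) = -2*(-1/(3*(1 - 6)))*(-2) = -2/((-3*(-5)))*(-2) = -2/15*(-2) = 4/15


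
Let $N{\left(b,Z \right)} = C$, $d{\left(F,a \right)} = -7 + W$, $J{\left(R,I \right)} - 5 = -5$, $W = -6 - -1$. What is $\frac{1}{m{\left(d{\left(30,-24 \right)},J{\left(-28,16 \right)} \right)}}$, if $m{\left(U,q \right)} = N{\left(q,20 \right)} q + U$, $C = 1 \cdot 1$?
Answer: $- \frac{1}{12} \approx -0.083333$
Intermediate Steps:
$W = -5$ ($W = -6 + 1 = -5$)
$J{\left(R,I \right)} = 0$ ($J{\left(R,I \right)} = 5 - 5 = 0$)
$C = 1$
$d{\left(F,a \right)} = -12$ ($d{\left(F,a \right)} = -7 - 5 = -12$)
$N{\left(b,Z \right)} = 1$
$m{\left(U,q \right)} = U + q$ ($m{\left(U,q \right)} = 1 q + U = q + U = U + q$)
$\frac{1}{m{\left(d{\left(30,-24 \right)},J{\left(-28,16 \right)} \right)}} = \frac{1}{-12 + 0} = \frac{1}{-12} = - \frac{1}{12}$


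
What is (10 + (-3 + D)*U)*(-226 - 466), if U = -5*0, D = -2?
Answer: -6920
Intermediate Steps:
U = 0
(10 + (-3 + D)*U)*(-226 - 466) = (10 + (-3 - 2)*0)*(-226 - 466) = (10 - 5*0)*(-692) = (10 + 0)*(-692) = 10*(-692) = -6920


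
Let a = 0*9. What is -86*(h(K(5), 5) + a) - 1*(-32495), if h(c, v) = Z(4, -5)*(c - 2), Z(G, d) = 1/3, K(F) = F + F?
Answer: 96797/3 ≈ 32266.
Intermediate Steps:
K(F) = 2*F
Z(G, d) = ⅓
a = 0
h(c, v) = -⅔ + c/3 (h(c, v) = (c - 2)/3 = (-2 + c)/3 = -⅔ + c/3)
-86*(h(K(5), 5) + a) - 1*(-32495) = -86*((-⅔ + (2*5)/3) + 0) - 1*(-32495) = -86*((-⅔ + (⅓)*10) + 0) + 32495 = -86*((-⅔ + 10/3) + 0) + 32495 = -86*(8/3 + 0) + 32495 = -86*8/3 + 32495 = -688/3 + 32495 = 96797/3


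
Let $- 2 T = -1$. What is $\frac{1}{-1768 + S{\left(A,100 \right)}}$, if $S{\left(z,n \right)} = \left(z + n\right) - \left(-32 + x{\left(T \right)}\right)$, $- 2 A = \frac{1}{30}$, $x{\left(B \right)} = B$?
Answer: $- \frac{60}{98191} \approx -0.00061105$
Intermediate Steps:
$T = \frac{1}{2}$ ($T = \left(- \frac{1}{2}\right) \left(-1\right) = \frac{1}{2} \approx 0.5$)
$A = - \frac{1}{60}$ ($A = - \frac{1}{2 \cdot 30} = \left(- \frac{1}{2}\right) \frac{1}{30} = - \frac{1}{60} \approx -0.016667$)
$S{\left(z,n \right)} = \frac{63}{2} + n + z$ ($S{\left(z,n \right)} = \left(z + n\right) + \left(32 - \frac{1}{2}\right) = \left(n + z\right) + \left(32 - \frac{1}{2}\right) = \left(n + z\right) + \frac{63}{2} = \frac{63}{2} + n + z$)
$\frac{1}{-1768 + S{\left(A,100 \right)}} = \frac{1}{-1768 + \left(\frac{63}{2} + 100 - \frac{1}{60}\right)} = \frac{1}{-1768 + \frac{7889}{60}} = \frac{1}{- \frac{98191}{60}} = - \frac{60}{98191}$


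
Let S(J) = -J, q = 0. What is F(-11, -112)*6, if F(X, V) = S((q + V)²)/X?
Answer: 75264/11 ≈ 6842.2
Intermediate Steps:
F(X, V) = -V²/X (F(X, V) = (-(0 + V)²)/X = (-V²)/X = -V²/X)
F(-11, -112)*6 = -1*(-112)²/(-11)*6 = -1*12544*(-1/11)*6 = (12544/11)*6 = 75264/11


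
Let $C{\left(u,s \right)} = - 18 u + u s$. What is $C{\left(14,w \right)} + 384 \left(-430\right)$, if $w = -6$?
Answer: $-165456$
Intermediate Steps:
$C{\left(u,s \right)} = - 18 u + s u$
$C{\left(14,w \right)} + 384 \left(-430\right) = 14 \left(-18 - 6\right) + 384 \left(-430\right) = 14 \left(-24\right) - 165120 = -336 - 165120 = -165456$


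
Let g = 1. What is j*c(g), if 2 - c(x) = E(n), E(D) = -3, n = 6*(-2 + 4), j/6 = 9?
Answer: 270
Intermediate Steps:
j = 54 (j = 6*9 = 54)
n = 12 (n = 6*2 = 12)
c(x) = 5 (c(x) = 2 - 1*(-3) = 2 + 3 = 5)
j*c(g) = 54*5 = 270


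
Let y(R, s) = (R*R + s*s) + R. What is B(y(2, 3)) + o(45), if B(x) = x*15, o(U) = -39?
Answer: 186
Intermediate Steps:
y(R, s) = R + R² + s² (y(R, s) = (R² + s²) + R = R + R² + s²)
B(x) = 15*x
B(y(2, 3)) + o(45) = 15*(2 + 2² + 3²) - 39 = 15*(2 + 4 + 9) - 39 = 15*15 - 39 = 225 - 39 = 186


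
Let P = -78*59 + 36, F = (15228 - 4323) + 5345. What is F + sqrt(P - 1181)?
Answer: 16250 + I*sqrt(5747) ≈ 16250.0 + 75.809*I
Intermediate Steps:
F = 16250 (F = 10905 + 5345 = 16250)
P = -4566 (P = -4602 + 36 = -4566)
F + sqrt(P - 1181) = 16250 + sqrt(-4566 - 1181) = 16250 + sqrt(-5747) = 16250 + I*sqrt(5747)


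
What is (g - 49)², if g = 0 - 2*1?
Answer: 2601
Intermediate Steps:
g = -2 (g = 0 - 2 = -2)
(g - 49)² = (-2 - 49)² = (-51)² = 2601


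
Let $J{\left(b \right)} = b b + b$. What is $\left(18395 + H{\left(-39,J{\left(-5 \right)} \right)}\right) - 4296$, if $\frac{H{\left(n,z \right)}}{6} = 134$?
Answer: $14903$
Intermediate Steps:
$J{\left(b \right)} = b + b^{2}$ ($J{\left(b \right)} = b^{2} + b = b + b^{2}$)
$H{\left(n,z \right)} = 804$ ($H{\left(n,z \right)} = 6 \cdot 134 = 804$)
$\left(18395 + H{\left(-39,J{\left(-5 \right)} \right)}\right) - 4296 = \left(18395 + 804\right) - 4296 = 19199 - 4296 = 14903$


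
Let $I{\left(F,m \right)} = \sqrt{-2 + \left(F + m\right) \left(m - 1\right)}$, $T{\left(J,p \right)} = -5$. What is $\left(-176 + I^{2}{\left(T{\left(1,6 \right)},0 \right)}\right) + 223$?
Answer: $50$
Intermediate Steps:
$I{\left(F,m \right)} = \sqrt{-2 + \left(-1 + m\right) \left(F + m\right)}$ ($I{\left(F,m \right)} = \sqrt{-2 + \left(F + m\right) \left(-1 + m\right)} = \sqrt{-2 + \left(-1 + m\right) \left(F + m\right)}$)
$\left(-176 + I^{2}{\left(T{\left(1,6 \right)},0 \right)}\right) + 223 = \left(-176 + \left(\sqrt{-2 + 0^{2} - -5 - 0 - 0}\right)^{2}\right) + 223 = \left(-176 + \left(\sqrt{-2 + 0 + 5 + 0 + 0}\right)^{2}\right) + 223 = \left(-176 + \left(\sqrt{3}\right)^{2}\right) + 223 = \left(-176 + 3\right) + 223 = -173 + 223 = 50$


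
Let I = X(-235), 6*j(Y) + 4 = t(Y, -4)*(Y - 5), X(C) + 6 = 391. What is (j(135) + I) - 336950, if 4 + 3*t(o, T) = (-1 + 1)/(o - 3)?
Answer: -3029351/9 ≈ -3.3659e+5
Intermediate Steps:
t(o, T) = -4/3 (t(o, T) = -4/3 + ((-1 + 1)/(o - 3))/3 = -4/3 + (0/(-3 + o))/3 = -4/3 + (⅓)*0 = -4/3 + 0 = -4/3)
X(C) = 385 (X(C) = -6 + 391 = 385)
j(Y) = 4/9 - 2*Y/9 (j(Y) = -⅔ + (-4*(Y - 5)/3)/6 = -⅔ + (-4*(-5 + Y)/3)/6 = -⅔ + (20/3 - 4*Y/3)/6 = -⅔ + (10/9 - 2*Y/9) = 4/9 - 2*Y/9)
I = 385
(j(135) + I) - 336950 = ((4/9 - 2/9*135) + 385) - 336950 = ((4/9 - 30) + 385) - 336950 = (-266/9 + 385) - 336950 = 3199/9 - 336950 = -3029351/9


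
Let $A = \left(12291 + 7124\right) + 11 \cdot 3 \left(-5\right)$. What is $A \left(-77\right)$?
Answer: $-1482250$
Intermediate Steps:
$A = 19250$ ($A = 19415 + 33 \left(-5\right) = 19415 - 165 = 19250$)
$A \left(-77\right) = 19250 \left(-77\right) = -1482250$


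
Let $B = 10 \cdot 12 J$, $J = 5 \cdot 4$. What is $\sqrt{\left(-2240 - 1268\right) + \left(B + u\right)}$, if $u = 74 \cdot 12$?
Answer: $2 i \sqrt{55} \approx 14.832 i$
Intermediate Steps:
$u = 888$
$J = 20$
$B = 2400$ ($B = 10 \cdot 12 \cdot 20 = 120 \cdot 20 = 2400$)
$\sqrt{\left(-2240 - 1268\right) + \left(B + u\right)} = \sqrt{\left(-2240 - 1268\right) + \left(2400 + 888\right)} = \sqrt{-3508 + 3288} = \sqrt{-220} = 2 i \sqrt{55}$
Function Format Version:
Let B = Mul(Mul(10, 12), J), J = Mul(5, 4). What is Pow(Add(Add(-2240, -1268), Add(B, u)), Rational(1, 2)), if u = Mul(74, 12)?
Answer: Mul(2, I, Pow(55, Rational(1, 2))) ≈ Mul(14.832, I)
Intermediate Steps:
u = 888
J = 20
B = 2400 (B = Mul(Mul(10, 12), 20) = Mul(120, 20) = 2400)
Pow(Add(Add(-2240, -1268), Add(B, u)), Rational(1, 2)) = Pow(Add(Add(-2240, -1268), Add(2400, 888)), Rational(1, 2)) = Pow(Add(-3508, 3288), Rational(1, 2)) = Pow(-220, Rational(1, 2)) = Mul(2, I, Pow(55, Rational(1, 2)))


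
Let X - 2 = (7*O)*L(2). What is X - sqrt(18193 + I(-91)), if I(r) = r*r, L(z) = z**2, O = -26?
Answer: -726 - sqrt(26474) ≈ -888.71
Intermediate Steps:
I(r) = r**2
X = -726 (X = 2 + (7*(-26))*2**2 = 2 - 182*4 = 2 - 728 = -726)
X - sqrt(18193 + I(-91)) = -726 - sqrt(18193 + (-91)**2) = -726 - sqrt(18193 + 8281) = -726 - sqrt(26474)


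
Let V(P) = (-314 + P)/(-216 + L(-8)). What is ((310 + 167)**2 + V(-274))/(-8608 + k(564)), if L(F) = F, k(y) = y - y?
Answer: -1820253/68864 ≈ -26.433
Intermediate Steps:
k(y) = 0
V(P) = 157/112 - P/224 (V(P) = (-314 + P)/(-216 - 8) = (-314 + P)/(-224) = (-314 + P)*(-1/224) = 157/112 - P/224)
((310 + 167)**2 + V(-274))/(-8608 + k(564)) = ((310 + 167)**2 + (157/112 - 1/224*(-274)))/(-8608 + 0) = (477**2 + (157/112 + 137/112))/(-8608) = (227529 + 21/8)*(-1/8608) = (1820253/8)*(-1/8608) = -1820253/68864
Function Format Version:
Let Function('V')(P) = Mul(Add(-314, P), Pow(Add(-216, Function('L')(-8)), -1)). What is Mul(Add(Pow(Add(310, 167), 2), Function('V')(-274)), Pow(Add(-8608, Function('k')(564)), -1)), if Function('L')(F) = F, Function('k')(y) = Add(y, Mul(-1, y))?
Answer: Rational(-1820253, 68864) ≈ -26.433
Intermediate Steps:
Function('k')(y) = 0
Function('V')(P) = Add(Rational(157, 112), Mul(Rational(-1, 224), P)) (Function('V')(P) = Mul(Add(-314, P), Pow(Add(-216, -8), -1)) = Mul(Add(-314, P), Pow(-224, -1)) = Mul(Add(-314, P), Rational(-1, 224)) = Add(Rational(157, 112), Mul(Rational(-1, 224), P)))
Mul(Add(Pow(Add(310, 167), 2), Function('V')(-274)), Pow(Add(-8608, Function('k')(564)), -1)) = Mul(Add(Pow(Add(310, 167), 2), Add(Rational(157, 112), Mul(Rational(-1, 224), -274))), Pow(Add(-8608, 0), -1)) = Mul(Add(Pow(477, 2), Add(Rational(157, 112), Rational(137, 112))), Pow(-8608, -1)) = Mul(Add(227529, Rational(21, 8)), Rational(-1, 8608)) = Mul(Rational(1820253, 8), Rational(-1, 8608)) = Rational(-1820253, 68864)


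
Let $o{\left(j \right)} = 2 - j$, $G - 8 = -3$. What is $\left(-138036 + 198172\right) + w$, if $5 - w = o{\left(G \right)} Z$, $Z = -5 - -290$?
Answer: $60996$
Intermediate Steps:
$G = 5$ ($G = 8 - 3 = 5$)
$Z = 285$ ($Z = -5 + 290 = 285$)
$w = 860$ ($w = 5 - \left(2 - 5\right) 285 = 5 - \left(-3\right) 285 = 5 - -855 = 5 + 855 = 860$)
$\left(-138036 + 198172\right) + w = \left(-138036 + 198172\right) + 860 = 60136 + 860 = 60996$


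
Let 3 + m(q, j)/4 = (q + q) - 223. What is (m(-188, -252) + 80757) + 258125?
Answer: 336474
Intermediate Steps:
m(q, j) = -904 + 8*q (m(q, j) = -12 + 4*((q + q) - 223) = -12 + 4*(2*q - 223) = -12 + 4*(-223 + 2*q) = -12 + (-892 + 8*q) = -904 + 8*q)
(m(-188, -252) + 80757) + 258125 = ((-904 + 8*(-188)) + 80757) + 258125 = ((-904 - 1504) + 80757) + 258125 = (-2408 + 80757) + 258125 = 78349 + 258125 = 336474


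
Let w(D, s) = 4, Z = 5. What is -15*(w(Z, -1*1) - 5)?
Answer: 15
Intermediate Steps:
-15*(w(Z, -1*1) - 5) = -15*(4 - 5) = -15*(-1) = 15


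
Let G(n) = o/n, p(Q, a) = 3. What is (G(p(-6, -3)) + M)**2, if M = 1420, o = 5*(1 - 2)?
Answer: 18105025/9 ≈ 2.0117e+6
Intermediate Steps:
o = -5 (o = 5*(-1) = -5)
G(n) = -5/n
(G(p(-6, -3)) + M)**2 = (-5/3 + 1420)**2 = (4255/3)**2 = 18105025/9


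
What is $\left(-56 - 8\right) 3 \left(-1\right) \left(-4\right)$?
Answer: $-768$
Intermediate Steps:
$\left(-56 - 8\right) 3 \left(-1\right) \left(-4\right) = - 64 \left(\left(-3\right) \left(-4\right)\right) = \left(-64\right) 12 = -768$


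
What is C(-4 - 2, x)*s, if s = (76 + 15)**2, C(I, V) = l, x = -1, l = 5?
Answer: 41405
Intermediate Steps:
C(I, V) = 5
s = 8281 (s = 91**2 = 8281)
C(-4 - 2, x)*s = 5*8281 = 41405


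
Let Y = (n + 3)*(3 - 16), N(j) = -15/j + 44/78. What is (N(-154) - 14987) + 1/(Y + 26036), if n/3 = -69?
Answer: -117370365223/7831824 ≈ -14986.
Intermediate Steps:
N(j) = 22/39 - 15/j (N(j) = -15/j + 44*(1/78) = -15/j + 22/39 = 22/39 - 15/j)
n = -207 (n = 3*(-69) = -207)
Y = 2652 (Y = (-207 + 3)*(3 - 16) = -204*(-13) = 2652)
(N(-154) - 14987) + 1/(Y + 26036) = ((22/39 - 15/(-154)) - 14987) + 1/(2652 + 26036) = ((22/39 - 15*(-1/154)) - 14987) + 1/28688 = ((22/39 + 15/154) - 14987) + 1/28688 = (3973/6006 - 14987) + 1/28688 = -90007949/6006 + 1/28688 = -117370365223/7831824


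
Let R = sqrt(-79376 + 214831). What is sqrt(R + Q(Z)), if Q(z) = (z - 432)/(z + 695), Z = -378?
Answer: sqrt(-256770 + 100489*sqrt(135455))/317 ≈ 19.118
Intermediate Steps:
Q(z) = (-432 + z)/(695 + z)
R = sqrt(135455) ≈ 368.04
sqrt(R + Q(Z)) = sqrt(sqrt(135455) + (-432 - 378)/(695 - 378)) = sqrt(sqrt(135455) - 810/317) = sqrt(-810/317 + sqrt(135455))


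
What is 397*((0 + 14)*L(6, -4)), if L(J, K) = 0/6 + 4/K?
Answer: -5558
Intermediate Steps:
L(J, K) = 4/K (L(J, K) = 0*(⅙) + 4/K = 0 + 4/K = 4/K)
397*((0 + 14)*L(6, -4)) = 397*((0 + 14)*(4/(-4))) = 397*(14*(4*(-¼))) = 397*(14*(-1)) = 397*(-14) = -5558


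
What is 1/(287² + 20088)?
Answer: 1/102457 ≈ 9.7602e-6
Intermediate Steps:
1/(287² + 20088) = 1/(82369 + 20088) = 1/102457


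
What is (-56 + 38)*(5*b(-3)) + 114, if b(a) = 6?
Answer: -426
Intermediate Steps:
(-56 + 38)*(5*b(-3)) + 114 = (-56 + 38)*(5*6) + 114 = -18*30 + 114 = -540 + 114 = -426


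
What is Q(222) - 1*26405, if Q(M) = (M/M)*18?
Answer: -26387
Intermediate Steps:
Q(M) = 18 (Q(M) = 1*18 = 18)
Q(222) - 1*26405 = 18 - 1*26405 = 18 - 26405 = -26387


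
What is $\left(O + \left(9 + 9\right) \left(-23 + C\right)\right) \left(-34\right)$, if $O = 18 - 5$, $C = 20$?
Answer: $1394$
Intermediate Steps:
$O = 13$
$\left(O + \left(9 + 9\right) \left(-23 + C\right)\right) \left(-34\right) = \left(13 + \left(9 + 9\right) \left(-23 + 20\right)\right) \left(-34\right) = \left(13 + 18 \left(-3\right)\right) \left(-34\right) = \left(13 - 54\right) \left(-34\right) = \left(-41\right) \left(-34\right) = 1394$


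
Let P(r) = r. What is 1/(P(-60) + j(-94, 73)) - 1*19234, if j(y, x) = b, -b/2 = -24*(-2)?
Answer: -3000505/156 ≈ -19234.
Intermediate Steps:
b = -96 (b = -(-48)*(-2) = -2*48 = -96)
j(y, x) = -96
1/(P(-60) + j(-94, 73)) - 1*19234 = 1/(-60 - 96) - 1*19234 = 1/(-156) - 19234 = -1/156 - 19234 = -3000505/156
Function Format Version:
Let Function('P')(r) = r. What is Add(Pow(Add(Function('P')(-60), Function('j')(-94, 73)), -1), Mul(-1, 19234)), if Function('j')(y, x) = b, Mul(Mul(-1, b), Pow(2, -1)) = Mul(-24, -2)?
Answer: Rational(-3000505, 156) ≈ -19234.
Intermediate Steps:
b = -96 (b = Mul(-2, Mul(-24, -2)) = Mul(-2, 48) = -96)
Function('j')(y, x) = -96
Add(Pow(Add(Function('P')(-60), Function('j')(-94, 73)), -1), Mul(-1, 19234)) = Add(Pow(Add(-60, -96), -1), Mul(-1, 19234)) = Add(Pow(-156, -1), -19234) = Add(Rational(-1, 156), -19234) = Rational(-3000505, 156)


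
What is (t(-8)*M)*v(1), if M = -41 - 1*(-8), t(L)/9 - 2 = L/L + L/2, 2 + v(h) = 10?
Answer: 2376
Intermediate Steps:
v(h) = 8 (v(h) = -2 + 10 = 8)
t(L) = 27 + 9*L/2 (t(L) = 18 + 9*(L/L + L/2) = 18 + 9*(1 + L*(½)) = 18 + 9*(1 + L/2) = 18 + (9 + 9*L/2) = 27 + 9*L/2)
M = -33 (M = -41 + 8 = -33)
(t(-8)*M)*v(1) = ((27 + (9/2)*(-8))*(-33))*8 = ((27 - 36)*(-33))*8 = -9*(-33)*8 = 297*8 = 2376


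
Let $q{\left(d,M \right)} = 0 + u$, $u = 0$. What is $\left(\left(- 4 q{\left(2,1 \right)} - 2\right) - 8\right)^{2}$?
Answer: $100$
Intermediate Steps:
$q{\left(d,M \right)} = 0$ ($q{\left(d,M \right)} = 0 + 0 = 0$)
$\left(\left(- 4 q{\left(2,1 \right)} - 2\right) - 8\right)^{2} = \left(\left(\left(-4\right) 0 - 2\right) - 8\right)^{2} = \left(\left(0 - 2\right) - 8\right)^{2} = \left(-2 - 8\right)^{2} = \left(-10\right)^{2} = 100$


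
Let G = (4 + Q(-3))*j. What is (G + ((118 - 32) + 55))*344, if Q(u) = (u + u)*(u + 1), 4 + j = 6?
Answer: 59512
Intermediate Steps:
j = 2 (j = -4 + 6 = 2)
Q(u) = 2*u*(1 + u) (Q(u) = (2*u)*(1 + u) = 2*u*(1 + u))
G = 32 (G = (4 + 2*(-3)*(1 - 3))*2 = (4 + 2*(-3)*(-2))*2 = (4 + 12)*2 = 16*2 = 32)
(G + ((118 - 32) + 55))*344 = (32 + ((118 - 32) + 55))*344 = (32 + (86 + 55))*344 = (32 + 141)*344 = 173*344 = 59512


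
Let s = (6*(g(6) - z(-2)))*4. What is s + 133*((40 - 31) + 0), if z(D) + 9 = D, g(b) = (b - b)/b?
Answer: 1461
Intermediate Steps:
g(b) = 0 (g(b) = 0/b = 0)
z(D) = -9 + D
s = 264 (s = (6*(0 - (-9 - 2)))*4 = (6*(0 - 1*(-11)))*4 = (6*(0 + 11))*4 = (6*11)*4 = 66*4 = 264)
s + 133*((40 - 31) + 0) = 264 + 133*((40 - 31) + 0) = 264 + 133*(9 + 0) = 264 + 133*9 = 264 + 1197 = 1461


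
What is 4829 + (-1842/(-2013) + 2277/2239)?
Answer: 7257842514/1502369 ≈ 4830.9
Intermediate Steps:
4829 + (-1842/(-2013) + 2277/2239) = 4829 + (-1842*(-1/2013) + 2277*(1/2239)) = 4829 + (614/671 + 2277/2239) = 4829 + 2902613/1502369 = 7257842514/1502369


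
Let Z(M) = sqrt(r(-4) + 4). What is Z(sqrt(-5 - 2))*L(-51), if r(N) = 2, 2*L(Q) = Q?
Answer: -51*sqrt(6)/2 ≈ -62.462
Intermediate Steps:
L(Q) = Q/2
Z(M) = sqrt(6) (Z(M) = sqrt(2 + 4) = sqrt(6))
Z(sqrt(-5 - 2))*L(-51) = sqrt(6)*((1/2)*(-51)) = sqrt(6)*(-51/2) = -51*sqrt(6)/2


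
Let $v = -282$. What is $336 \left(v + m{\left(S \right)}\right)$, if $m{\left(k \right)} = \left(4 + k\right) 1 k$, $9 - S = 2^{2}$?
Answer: $-79632$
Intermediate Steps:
$S = 5$ ($S = 9 - 2^{2} = 9 - 4 = 5$)
$m{\left(k \right)} = k \left(4 + k\right)$ ($m{\left(k \right)} = \left(4 + k\right) k = k \left(4 + k\right)$)
$336 \left(v + m{\left(S \right)}\right) = 336 \left(-282 + 5 \left(4 + 5\right)\right) = 336 \left(-282 + 5 \cdot 9\right) = 336 \left(-282 + 45\right) = 336 \left(-237\right) = -79632$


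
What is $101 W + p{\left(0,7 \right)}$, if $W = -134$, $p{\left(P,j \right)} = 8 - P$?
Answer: $-13526$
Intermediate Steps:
$101 W + p{\left(0,7 \right)} = 101 \left(-134\right) + \left(8 - 0\right) = -13534 + \left(8 + 0\right) = -13534 + 8 = -13526$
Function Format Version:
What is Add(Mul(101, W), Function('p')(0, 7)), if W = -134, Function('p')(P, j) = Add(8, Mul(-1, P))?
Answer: -13526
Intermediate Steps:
Add(Mul(101, W), Function('p')(0, 7)) = Add(Mul(101, -134), Add(8, Mul(-1, 0))) = Add(-13534, Add(8, 0)) = Add(-13534, 8) = -13526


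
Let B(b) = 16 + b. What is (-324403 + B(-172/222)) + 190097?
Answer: -14906276/111 ≈ -1.3429e+5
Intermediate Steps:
(-324403 + B(-172/222)) + 190097 = (-324403 + (16 - 172/222)) + 190097 = (-324403 + (16 - 172*1/222)) + 190097 = (-324403 + (16 - 86/111)) + 190097 = (-324403 + 1690/111) + 190097 = -36007043/111 + 190097 = -14906276/111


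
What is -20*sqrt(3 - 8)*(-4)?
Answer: 80*I*sqrt(5) ≈ 178.89*I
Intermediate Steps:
-20*sqrt(3 - 8)*(-4) = -20*I*sqrt(5)*(-4) = 80*I*sqrt(5)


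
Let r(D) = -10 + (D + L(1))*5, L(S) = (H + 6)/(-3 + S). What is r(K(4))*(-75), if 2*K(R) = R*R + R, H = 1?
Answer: -3375/2 ≈ -1687.5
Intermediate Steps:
L(S) = 7/(-3 + S) (L(S) = (1 + 6)/(-3 + S) = 7/(-3 + S))
K(R) = R/2 + R²/2 (K(R) = (R*R + R)/2 = (R² + R)/2 = (R + R²)/2 = R/2 + R²/2)
r(D) = -55/2 + 5*D (r(D) = -10 + (D + 7/(-3 + 1))*5 = -10 + (D + 7/(-2))*5 = -10 + (D + 7*(-½))*5 = -10 + (D - 7/2)*5 = -10 + (-7/2 + D)*5 = -10 + (-35/2 + 5*D) = -55/2 + 5*D)
r(K(4))*(-75) = (-55/2 + 5*((½)*4*(1 + 4)))*(-75) = (-55/2 + 5*((½)*4*5))*(-75) = (-55/2 + 5*10)*(-75) = (-55/2 + 50)*(-75) = (45/2)*(-75) = -3375/2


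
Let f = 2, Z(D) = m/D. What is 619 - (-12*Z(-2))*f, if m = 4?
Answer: 571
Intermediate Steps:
Z(D) = 4/D
619 - (-12*Z(-2))*f = 619 - (-48/(-2))*2 = 619 - (-48*(-1)/2)*2 = 619 - (-12*(-2))*2 = 619 - 24*2 = 619 - 1*48 = 619 - 48 = 571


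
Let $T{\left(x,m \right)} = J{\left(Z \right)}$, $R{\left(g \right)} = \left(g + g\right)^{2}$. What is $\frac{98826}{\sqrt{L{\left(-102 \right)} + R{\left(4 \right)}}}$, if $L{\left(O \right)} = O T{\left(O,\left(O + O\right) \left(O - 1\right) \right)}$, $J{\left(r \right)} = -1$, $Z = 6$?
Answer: $\frac{49413 \sqrt{166}}{83} \approx 7670.4$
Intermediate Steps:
$R{\left(g \right)} = 4 g^{2}$ ($R{\left(g \right)} = \left(2 g\right)^{2} = 4 g^{2}$)
$T{\left(x,m \right)} = -1$
$L{\left(O \right)} = - O$ ($L{\left(O \right)} = O \left(-1\right) = - O$)
$\frac{98826}{\sqrt{L{\left(-102 \right)} + R{\left(4 \right)}}} = \frac{98826}{\sqrt{\left(-1\right) \left(-102\right) + 4 \cdot 4^{2}}} = \frac{98826}{\sqrt{102 + 4 \cdot 16}} = \frac{98826}{\sqrt{102 + 64}} = \frac{98826}{\sqrt{166}} = 98826 \frac{\sqrt{166}}{166} = \frac{49413 \sqrt{166}}{83}$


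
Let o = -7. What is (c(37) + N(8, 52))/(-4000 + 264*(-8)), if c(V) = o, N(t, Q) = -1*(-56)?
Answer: -49/6112 ≈ -0.0080170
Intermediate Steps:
N(t, Q) = 56
c(V) = -7
(c(37) + N(8, 52))/(-4000 + 264*(-8)) = (-7 + 56)/(-4000 + 264*(-8)) = 49/(-4000 - 2112) = 49/(-6112) = 49*(-1/6112) = -49/6112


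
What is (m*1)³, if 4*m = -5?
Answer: -125/64 ≈ -1.9531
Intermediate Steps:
m = -5/4 (m = (¼)*(-5) = -5/4 ≈ -1.2500)
(m*1)³ = (-5/4*1)³ = (-5/4)³ = -125/64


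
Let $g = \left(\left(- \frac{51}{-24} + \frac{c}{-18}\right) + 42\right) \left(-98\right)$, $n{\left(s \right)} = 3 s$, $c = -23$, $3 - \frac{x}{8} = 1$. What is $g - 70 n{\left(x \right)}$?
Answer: $- \frac{281141}{36} \approx -7809.5$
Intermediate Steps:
$x = 16$ ($x = 24 - 8 = 16$)
$g = - \frac{160181}{36}$ ($g = \left(\left(- \frac{51}{-24} - \frac{23}{-18}\right) + 42\right) \left(-98\right) = \left(\left(\left(-51\right) \left(- \frac{1}{24}\right) - - \frac{23}{18}\right) + 42\right) \left(-98\right) = \left(\left(\frac{17}{8} + \frac{23}{18}\right) + 42\right) \left(-98\right) = \left(\frac{245}{72} + 42\right) \left(-98\right) = \frac{3269}{72} \left(-98\right) = - \frac{160181}{36} \approx -4449.5$)
$g - 70 n{\left(x \right)} = - \frac{160181}{36} - 70 \cdot 3 \cdot 16 = - \frac{160181}{36} - 3360 = - \frac{281141}{36}$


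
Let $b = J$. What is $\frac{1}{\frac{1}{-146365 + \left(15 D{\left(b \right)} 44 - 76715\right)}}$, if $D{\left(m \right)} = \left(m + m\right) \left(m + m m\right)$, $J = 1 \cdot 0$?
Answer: $-223080$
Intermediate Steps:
$J = 0$
$b = 0$
$D{\left(m \right)} = 2 m \left(m + m^{2}\right)$
$\frac{1}{\frac{1}{-146365 + \left(15 D{\left(b \right)} 44 - 76715\right)}} = \frac{1}{\frac{1}{-146365 - \left(76715 - 15 \cdot 2 \cdot 0^{2} \left(1 + 0\right) 44\right)}} = \frac{1}{\frac{1}{-146365 - \left(76715 - 15 \cdot 2 \cdot 0 \cdot 1 \cdot 44\right)}} = \frac{1}{\frac{1}{-146365 - \left(76715 - 15 \cdot 0 \cdot 44\right)}} = \frac{1}{\frac{1}{-146365 + \left(0 \cdot 44 - 76715\right)}} = \frac{1}{\frac{1}{-146365 + \left(0 - 76715\right)}} = \frac{1}{\frac{1}{-146365 - 76715}} = \frac{1}{\frac{1}{-223080}} = \frac{1}{- \frac{1}{223080}} = -223080$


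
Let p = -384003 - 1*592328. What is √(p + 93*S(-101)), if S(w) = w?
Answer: 2*I*√246431 ≈ 992.84*I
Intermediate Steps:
p = -976331 (p = -384003 - 592328 = -976331)
√(p + 93*S(-101)) = √(-976331 + 93*(-101)) = √(-976331 - 9393) = √(-985724) = 2*I*√246431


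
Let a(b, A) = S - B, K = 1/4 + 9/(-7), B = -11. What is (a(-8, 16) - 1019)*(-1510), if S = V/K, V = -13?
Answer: 43590680/29 ≈ 1.5031e+6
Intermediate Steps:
K = -29/28 (K = 1*(1/4) + 9*(-1/7) = 1/4 - 9/7 = -29/28 ≈ -1.0357)
S = 364/29 (S = -13/(-29/28) = -13*(-28/29) = 364/29 ≈ 12.552)
a(b, A) = 683/29 (a(b, A) = 364/29 - 1*(-11) = 364/29 + 11 = 683/29)
(a(-8, 16) - 1019)*(-1510) = (683/29 - 1019)*(-1510) = -28868/29*(-1510) = 43590680/29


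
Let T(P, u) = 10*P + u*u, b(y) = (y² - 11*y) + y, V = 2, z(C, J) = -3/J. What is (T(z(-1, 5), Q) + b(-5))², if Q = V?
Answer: 5329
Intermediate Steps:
b(y) = y² - 10*y
Q = 2
T(P, u) = u² + 10*P (T(P, u) = 10*P + u² = u² + 10*P)
(T(z(-1, 5), Q) + b(-5))² = ((2² + 10*(-3/5)) - 5*(-10 - 5))² = ((4 + 10*(-3*⅕)) - 5*(-15))² = ((4 + 10*(-⅗)) + 75)² = ((4 - 6) + 75)² = (-2 + 75)² = 73² = 5329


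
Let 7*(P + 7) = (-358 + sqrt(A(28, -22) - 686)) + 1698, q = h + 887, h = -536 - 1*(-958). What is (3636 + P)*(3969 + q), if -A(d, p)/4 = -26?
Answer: 20164222 + 754*I*sqrt(582) ≈ 2.0164e+7 + 18190.0*I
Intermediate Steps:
A(d, p) = 104 (A(d, p) = -4*(-26) = 104)
h = 422 (h = -536 + 958 = 422)
q = 1309 (q = 422 + 887 = 1309)
P = 1291/7 + I*sqrt(582)/7 (P = -7 + ((-358 + sqrt(104 - 686)) + 1698)/7 = -7 + ((-358 + sqrt(-582)) + 1698)/7 = -7 + ((-358 + I*sqrt(582)) + 1698)/7 = -7 + (1340 + I*sqrt(582))/7 = -7 + (1340/7 + I*sqrt(582)/7) = 1291/7 + I*sqrt(582)/7 ≈ 184.43 + 3.4464*I)
(3636 + P)*(3969 + q) = (3636 + (1291/7 + I*sqrt(582)/7))*(3969 + 1309) = (26743/7 + I*sqrt(582)/7)*5278 = 20164222 + 754*I*sqrt(582)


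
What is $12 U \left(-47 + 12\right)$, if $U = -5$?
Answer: $2100$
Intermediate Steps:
$12 U \left(-47 + 12\right) = 12 \left(-5\right) \left(-47 + 12\right) = \left(-60\right) \left(-35\right) = 2100$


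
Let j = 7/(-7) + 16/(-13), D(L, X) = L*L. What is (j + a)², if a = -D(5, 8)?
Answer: 125316/169 ≈ 741.51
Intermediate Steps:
D(L, X) = L²
j = -29/13 (j = 7*(-⅐) + 16*(-1/13) = -1 - 16/13 = -29/13 ≈ -2.2308)
a = -25 (a = -1*5² = -1*25 = -25)
(j + a)² = (-29/13 - 25)² = (-354/13)² = 125316/169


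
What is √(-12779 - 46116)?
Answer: I*√58895 ≈ 242.68*I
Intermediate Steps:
√(-12779 - 46116) = √(-58895) = I*√58895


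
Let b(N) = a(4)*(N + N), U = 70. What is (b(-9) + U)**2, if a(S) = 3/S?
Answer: 12769/4 ≈ 3192.3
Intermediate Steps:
b(N) = 3*N/2 (b(N) = (3/4)*(N + N) = (3*(1/4))*(2*N) = 3*(2*N)/4 = 3*N/2)
(b(-9) + U)**2 = ((3/2)*(-9) + 70)**2 = (-27/2 + 70)**2 = (113/2)**2 = 12769/4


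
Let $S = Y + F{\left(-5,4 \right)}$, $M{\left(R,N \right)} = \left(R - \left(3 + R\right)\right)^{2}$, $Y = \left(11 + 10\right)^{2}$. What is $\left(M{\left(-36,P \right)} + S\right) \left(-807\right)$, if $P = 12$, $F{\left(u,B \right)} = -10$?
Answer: $-355080$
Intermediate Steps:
$Y = 441$ ($Y = 21^{2} = 441$)
$M{\left(R,N \right)} = 9$ ($M{\left(R,N \right)} = \left(-3\right)^{2} = 9$)
$S = 431$ ($S = 441 - 10 = 431$)
$\left(M{\left(-36,P \right)} + S\right) \left(-807\right) = \left(9 + 431\right) \left(-807\right) = 440 \left(-807\right) = -355080$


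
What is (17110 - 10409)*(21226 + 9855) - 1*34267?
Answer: 208239514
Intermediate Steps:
(17110 - 10409)*(21226 + 9855) - 1*34267 = 6701*31081 - 34267 = 208273781 - 34267 = 208239514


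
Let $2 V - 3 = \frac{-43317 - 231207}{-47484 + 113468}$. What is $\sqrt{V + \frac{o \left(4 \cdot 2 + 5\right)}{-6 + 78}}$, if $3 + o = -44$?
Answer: $\frac{i \sqrt{5551009162}}{24744} \approx 3.011 i$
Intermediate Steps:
$o = -47$ ($o = -3 - 44 = -47$)
$V = - \frac{19143}{32992}$ ($V = \frac{3}{2} + \frac{\left(-43317 - 231207\right) \frac{1}{-47484 + 113468}}{2} = \frac{3}{2} + \frac{\left(-274524\right) \frac{1}{65984}}{2} = \frac{3}{2} + \frac{1}{2} \left(- \frac{68631}{16496}\right) = \frac{3}{2} - \frac{68631}{32992} = - \frac{19143}{32992} \approx -0.58023$)
$\sqrt{V + \frac{o \left(4 \cdot 2 + 5\right)}{-6 + 78}} = \sqrt{- \frac{19143}{32992} + \frac{\left(-47\right) \left(4 \cdot 2 + 5\right)}{-6 + 78}} = \sqrt{- \frac{19143}{32992} + \frac{\left(-47\right) \left(8 + 5\right)}{72}} = \sqrt{- \frac{19143}{32992} + \left(-47\right) 13 \cdot \frac{1}{72}} = \sqrt{- \frac{19143}{32992} - \frac{611}{72}} = \sqrt{- \frac{2692051}{296928}} = \frac{i \sqrt{5551009162}}{24744}$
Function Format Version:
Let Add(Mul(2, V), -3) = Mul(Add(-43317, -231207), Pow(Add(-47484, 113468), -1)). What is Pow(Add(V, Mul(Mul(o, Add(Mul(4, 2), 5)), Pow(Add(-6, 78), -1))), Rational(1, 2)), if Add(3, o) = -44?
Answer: Mul(Rational(1, 24744), I, Pow(5551009162, Rational(1, 2))) ≈ Mul(3.0110, I)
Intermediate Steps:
o = -47 (o = Add(-3, -44) = -47)
V = Rational(-19143, 32992) (V = Add(Rational(3, 2), Mul(Rational(1, 2), Mul(Add(-43317, -231207), Pow(Add(-47484, 113468), -1)))) = Add(Rational(3, 2), Mul(Rational(1, 2), Mul(-274524, Pow(65984, -1)))) = Add(Rational(3, 2), Mul(Rational(1, 2), Mul(-274524, Rational(1, 65984)))) = Add(Rational(3, 2), Mul(Rational(1, 2), Rational(-68631, 16496))) = Add(Rational(3, 2), Rational(-68631, 32992)) = Rational(-19143, 32992) ≈ -0.58023)
Pow(Add(V, Mul(Mul(o, Add(Mul(4, 2), 5)), Pow(Add(-6, 78), -1))), Rational(1, 2)) = Pow(Add(Rational(-19143, 32992), Mul(Mul(-47, Add(Mul(4, 2), 5)), Pow(Add(-6, 78), -1))), Rational(1, 2)) = Pow(Add(Rational(-19143, 32992), Mul(Mul(-47, Add(8, 5)), Pow(72, -1))), Rational(1, 2)) = Pow(Add(Rational(-19143, 32992), Mul(Mul(-47, 13), Rational(1, 72))), Rational(1, 2)) = Pow(Add(Rational(-19143, 32992), Mul(-611, Rational(1, 72))), Rational(1, 2)) = Pow(Add(Rational(-19143, 32992), Rational(-611, 72)), Rational(1, 2)) = Pow(Rational(-2692051, 296928), Rational(1, 2)) = Mul(Rational(1, 24744), I, Pow(5551009162, Rational(1, 2)))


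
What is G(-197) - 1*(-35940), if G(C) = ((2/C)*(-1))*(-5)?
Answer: 7080170/197 ≈ 35940.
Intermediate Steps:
G(C) = 10/C (G(C) = -2/C*(-5) = 10/C)
G(-197) - 1*(-35940) = 10/(-197) - 1*(-35940) = 10*(-1/197) + 35940 = -10/197 + 35940 = 7080170/197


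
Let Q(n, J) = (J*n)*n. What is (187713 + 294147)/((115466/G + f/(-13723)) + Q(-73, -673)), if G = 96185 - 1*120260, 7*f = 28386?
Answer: -1114382479549500/8294205667918151 ≈ -0.13436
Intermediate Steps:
Q(n, J) = J*n²
f = 28386/7 (f = (⅐)*28386 = 28386/7 ≈ 4055.1)
G = -24075 (G = 96185 - 120260 = -24075)
(187713 + 294147)/((115466/G + f/(-13723)) + Q(-73, -673)) = (187713 + 294147)/((115466/(-24075) + (28386/7)/(-13723)) - 673*(-73)²) = 481860/((115466*(-1/24075) + (28386/7)*(-1/13723)) - 673*5329) = 481860/((-115466/24075 - 28386/96061) - 3586417) = 481860/(-11775172376/2312668575 - 3586417) = 481860/(-8294205667918151/2312668575) = 481860*(-2312668575/8294205667918151) = -1114382479549500/8294205667918151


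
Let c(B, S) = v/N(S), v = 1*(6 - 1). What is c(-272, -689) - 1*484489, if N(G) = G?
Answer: -333812926/689 ≈ -4.8449e+5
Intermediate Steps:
v = 5 (v = 1*5 = 5)
c(B, S) = 5/S
c(-272, -689) - 1*484489 = 5/(-689) - 1*484489 = 5*(-1/689) - 484489 = -5/689 - 484489 = -333812926/689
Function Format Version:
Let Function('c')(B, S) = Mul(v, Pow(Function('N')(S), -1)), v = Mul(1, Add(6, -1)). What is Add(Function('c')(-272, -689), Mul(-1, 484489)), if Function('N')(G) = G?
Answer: Rational(-333812926, 689) ≈ -4.8449e+5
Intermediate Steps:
v = 5 (v = Mul(1, 5) = 5)
Function('c')(B, S) = Mul(5, Pow(S, -1))
Add(Function('c')(-272, -689), Mul(-1, 484489)) = Add(Mul(5, Pow(-689, -1)), Mul(-1, 484489)) = Add(Mul(5, Rational(-1, 689)), -484489) = Add(Rational(-5, 689), -484489) = Rational(-333812926, 689)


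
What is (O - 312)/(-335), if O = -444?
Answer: 756/335 ≈ 2.2567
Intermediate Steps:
(O - 312)/(-335) = (-444 - 312)/(-335) = -756*(-1/335) = 756/335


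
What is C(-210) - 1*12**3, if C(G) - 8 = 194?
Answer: -1526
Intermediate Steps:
C(G) = 202 (C(G) = 8 + 194 = 202)
C(-210) - 1*12**3 = 202 - 1*12**3 = 202 - 1*1728 = 202 - 1728 = -1526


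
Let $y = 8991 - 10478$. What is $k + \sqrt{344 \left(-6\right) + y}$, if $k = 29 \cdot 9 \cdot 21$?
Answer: $5481 + i \sqrt{3551} \approx 5481.0 + 59.59 i$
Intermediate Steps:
$y = -1487$
$k = 5481$ ($k = 261 \cdot 21 = 5481$)
$k + \sqrt{344 \left(-6\right) + y} = 5481 + \sqrt{344 \left(-6\right) - 1487} = 5481 + \sqrt{-2064 - 1487} = 5481 + \sqrt{-3551} = 5481 + i \sqrt{3551}$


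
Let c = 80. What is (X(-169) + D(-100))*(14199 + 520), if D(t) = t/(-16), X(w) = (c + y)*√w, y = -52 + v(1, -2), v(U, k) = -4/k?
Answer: 367975/4 + 5740410*I ≈ 91994.0 + 5.7404e+6*I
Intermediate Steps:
y = -50 (y = -52 - 4/(-2) = -52 - 4*(-½) = -52 + 2 = -50)
X(w) = 30*√w (X(w) = (80 - 50)*√w = 30*√w)
D(t) = -t/16 (D(t) = t*(-1/16) = -t/16)
(X(-169) + D(-100))*(14199 + 520) = (30*√(-169) - 1/16*(-100))*(14199 + 520) = (30*(13*I) + 25/4)*14719 = (390*I + 25/4)*14719 = (25/4 + 390*I)*14719 = 367975/4 + 5740410*I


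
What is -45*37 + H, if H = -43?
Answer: -1708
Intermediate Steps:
-45*37 + H = -45*37 - 43 = -1665 - 43 = -1708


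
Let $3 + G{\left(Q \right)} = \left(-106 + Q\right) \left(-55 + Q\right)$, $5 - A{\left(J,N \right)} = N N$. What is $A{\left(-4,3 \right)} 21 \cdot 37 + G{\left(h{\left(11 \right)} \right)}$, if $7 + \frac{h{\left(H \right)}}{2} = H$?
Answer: $1495$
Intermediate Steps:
$A{\left(J,N \right)} = 5 - N^{2}$ ($A{\left(J,N \right)} = 5 - N N = 5 - N^{2}$)
$h{\left(H \right)} = -14 + 2 H$
$G{\left(Q \right)} = -3 + \left(-106 + Q\right) \left(-55 + Q\right)$
$A{\left(-4,3 \right)} 21 \cdot 37 + G{\left(h{\left(11 \right)} \right)} = \left(5 - 3^{2}\right) 21 \cdot 37 + \left(5827 + \left(-14 + 2 \cdot 11\right)^{2} - 161 \left(-14 + 2 \cdot 11\right)\right) = \left(5 - 9\right) 21 \cdot 37 + \left(5827 + \left(-14 + 22\right)^{2} - 161 \left(-14 + 22\right)\right) = \left(5 - 9\right) 21 \cdot 37 + \left(5827 + 8^{2} - 1288\right) = \left(-4\right) 21 \cdot 37 + \left(5827 + 64 - 1288\right) = \left(-84\right) 37 + 4603 = -3108 + 4603 = 1495$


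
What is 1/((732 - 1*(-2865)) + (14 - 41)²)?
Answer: 1/4326 ≈ 0.00023116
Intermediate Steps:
1/((732 - 1*(-2865)) + (14 - 41)²) = 1/((732 + 2865) + (-27)²) = 1/(3597 + 729) = 1/4326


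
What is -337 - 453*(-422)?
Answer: 190829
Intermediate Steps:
-337 - 453*(-422) = -337 + 191166 = 190829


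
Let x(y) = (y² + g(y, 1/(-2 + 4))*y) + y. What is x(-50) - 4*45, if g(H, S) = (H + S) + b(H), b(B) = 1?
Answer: 4695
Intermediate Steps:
g(H, S) = 1 + H + S (g(H, S) = (H + S) + 1 = 1 + H + S)
x(y) = y + y² + y*(3/2 + y) (x(y) = (y² + (1 + y + 1/(-2 + 4))*y) + y = (y² + (1 + y + 1/2)*y) + y = (y² + (1 + y + ½)*y) + y = (y² + (3/2 + y)*y) + y = (y² + y*(3/2 + y)) + y = y + y² + y*(3/2 + y))
x(-50) - 4*45 = (½)*(-50)*(5 + 4*(-50)) - 4*45 = (½)*(-50)*(5 - 200) - 1*180 = (½)*(-50)*(-195) - 180 = 4875 - 180 = 4695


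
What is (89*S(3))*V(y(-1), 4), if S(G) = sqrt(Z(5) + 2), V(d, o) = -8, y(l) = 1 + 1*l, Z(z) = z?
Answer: -712*sqrt(7) ≈ -1883.8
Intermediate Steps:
y(l) = 1 + l
S(G) = sqrt(7) (S(G) = sqrt(5 + 2) = sqrt(7))
(89*S(3))*V(y(-1), 4) = (89*sqrt(7))*(-8) = -712*sqrt(7)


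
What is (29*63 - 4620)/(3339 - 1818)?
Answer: -931/507 ≈ -1.8363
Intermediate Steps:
(29*63 - 4620)/(3339 - 1818) = (1827 - 4620)/1521 = -2793*1/1521 = -931/507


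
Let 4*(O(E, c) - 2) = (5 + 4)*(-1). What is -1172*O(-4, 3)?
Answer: 293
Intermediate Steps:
O(E, c) = -¼ (O(E, c) = 2 + ((5 + 4)*(-1))/4 = 2 + (9*(-1))/4 = 2 + (¼)*(-9) = 2 - 9/4 = -¼)
-1172*O(-4, 3) = -1172*(-¼) = 293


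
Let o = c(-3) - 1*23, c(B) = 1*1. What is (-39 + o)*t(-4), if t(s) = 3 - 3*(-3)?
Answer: -732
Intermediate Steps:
c(B) = 1
t(s) = 12 (t(s) = 3 + 9 = 12)
o = -22 (o = 1 - 1*23 = 1 - 23 = -22)
(-39 + o)*t(-4) = (-39 - 22)*12 = -61*12 = -732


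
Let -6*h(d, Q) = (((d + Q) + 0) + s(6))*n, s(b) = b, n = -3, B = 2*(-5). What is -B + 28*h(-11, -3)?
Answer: -102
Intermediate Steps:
B = -10
h(d, Q) = 3 + Q/2 + d/2 (h(d, Q) = -(((d + Q) + 0) + 6)*(-3)/6 = -(((Q + d) + 0) + 6)*(-3)/6 = -((Q + d) + 6)*(-3)/6 = -(6 + Q + d)*(-3)/6 = -(-18 - 3*Q - 3*d)/6 = 3 + Q/2 + d/2)
-B + 28*h(-11, -3) = -1*(-10) + 28*(3 + (½)*(-3) + (½)*(-11)) = 10 + 28*(3 - 3/2 - 11/2) = 10 + 28*(-4) = 10 - 112 = -102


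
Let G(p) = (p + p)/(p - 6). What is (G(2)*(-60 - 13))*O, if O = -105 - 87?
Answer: -14016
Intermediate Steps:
O = -192
G(p) = 2*p/(-6 + p) (G(p) = (2*p)/(-6 + p) = 2*p/(-6 + p))
(G(2)*(-60 - 13))*O = ((2*2/(-6 + 2))*(-60 - 13))*(-192) = ((2*2/(-4))*(-73))*(-192) = ((2*2*(-¼))*(-73))*(-192) = -1*(-73)*(-192) = 73*(-192) = -14016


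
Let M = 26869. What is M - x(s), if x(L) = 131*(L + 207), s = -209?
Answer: 27131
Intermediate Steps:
x(L) = 27117 + 131*L (x(L) = 131*(207 + L) = 27117 + 131*L)
M - x(s) = 26869 - (27117 + 131*(-209)) = 26869 - (27117 - 27379) = 26869 - 1*(-262) = 26869 + 262 = 27131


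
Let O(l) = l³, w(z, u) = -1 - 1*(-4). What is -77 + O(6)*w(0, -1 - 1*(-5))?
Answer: 571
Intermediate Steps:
w(z, u) = 3 (w(z, u) = -1 + 4 = 3)
-77 + O(6)*w(0, -1 - 1*(-5)) = -77 + 6³*3 = -77 + 216*3 = -77 + 648 = 571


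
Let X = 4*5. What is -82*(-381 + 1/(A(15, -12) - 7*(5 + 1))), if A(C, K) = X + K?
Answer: 531155/17 ≈ 31244.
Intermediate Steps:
X = 20
A(C, K) = 20 + K
-82*(-381 + 1/(A(15, -12) - 7*(5 + 1))) = -82*(-381 + 1/((20 - 12) - 7*(5 + 1))) = -82*(-381 + 1/(8 - 7*6)) = -82*(-381 + 1/(8 - 42)) = -82*(-381 + 1/(-34)) = -82*(-381 - 1/34) = -82*(-12955/34) = 531155/17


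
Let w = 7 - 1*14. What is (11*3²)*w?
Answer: -693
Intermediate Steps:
w = -7 (w = 7 - 14 = -7)
(11*3²)*w = (11*3²)*(-7) = (11*9)*(-7) = 99*(-7) = -693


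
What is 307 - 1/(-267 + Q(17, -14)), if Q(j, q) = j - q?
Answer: 72453/236 ≈ 307.00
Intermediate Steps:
307 - 1/(-267 + Q(17, -14)) = 307 - 1/(-267 + (17 - 1*(-14))) = 307 - 1/(-267 + (17 + 14)) = 307 - 1/(-267 + 31) = 307 - 1/(-236) = 307 - 1*(-1/236) = 307 + 1/236 = 72453/236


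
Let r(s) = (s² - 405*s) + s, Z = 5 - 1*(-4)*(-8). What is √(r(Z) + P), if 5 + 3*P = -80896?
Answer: I*√15330 ≈ 123.81*I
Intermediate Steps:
P = -26967 (P = -5/3 + (⅓)*(-80896) = -5/3 - 80896/3 = -26967)
Z = -27 (Z = 5 + 4*(-8) = 5 - 32 = -27)
r(s) = s² - 404*s
√(r(Z) + P) = √(-27*(-404 - 27) - 26967) = √(-27*(-431) - 26967) = √(11637 - 26967) = √(-15330) = I*√15330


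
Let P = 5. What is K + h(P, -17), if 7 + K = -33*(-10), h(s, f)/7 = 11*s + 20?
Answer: 848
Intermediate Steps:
h(s, f) = 140 + 77*s (h(s, f) = 7*(11*s + 20) = 7*(20 + 11*s) = 140 + 77*s)
K = 323 (K = -7 - 33*(-10) = -7 + 330 = 323)
K + h(P, -17) = 323 + (140 + 77*5) = 323 + (140 + 385) = 323 + 525 = 848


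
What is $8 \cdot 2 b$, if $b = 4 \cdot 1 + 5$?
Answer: $144$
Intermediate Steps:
$b = 9$ ($b = 4 + 5 = 9$)
$8 \cdot 2 b = 8 \cdot 2 \cdot 9 = 16 \cdot 9 = 144$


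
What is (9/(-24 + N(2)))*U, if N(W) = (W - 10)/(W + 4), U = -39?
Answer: 1053/76 ≈ 13.855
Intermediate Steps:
N(W) = (-10 + W)/(4 + W)
(9/(-24 + N(2)))*U = (9/(-24 + (-10 + 2)/(4 + 2)))*(-39) = (9/(-24 - 8/6))*(-39) = (9/(-24 + (1/6)*(-8)))*(-39) = (9/(-24 - 4/3))*(-39) = (9/(-76/3))*(-39) = -3/76*9*(-39) = -27/76*(-39) = 1053/76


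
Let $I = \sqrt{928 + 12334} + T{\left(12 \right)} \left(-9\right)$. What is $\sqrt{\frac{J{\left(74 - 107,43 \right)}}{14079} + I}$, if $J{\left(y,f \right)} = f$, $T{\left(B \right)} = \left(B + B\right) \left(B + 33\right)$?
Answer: $\frac{\sqrt{-5337065643 + 549081 \sqrt{13262}}}{741} \approx 98.004 i$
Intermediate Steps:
$T{\left(B \right)} = 2 B \left(33 + B\right)$
$I = -9720 + \sqrt{13262}$ ($I = \sqrt{928 + 12334} + 2 \cdot 12 \left(33 + 12\right) \left(-9\right) = \sqrt{13262} + 2 \cdot 12 \cdot 45 \left(-9\right) = \sqrt{13262} + 1080 \left(-9\right) = \sqrt{13262} - 9720 = -9720 + \sqrt{13262} \approx -9604.8$)
$\sqrt{\frac{J{\left(74 - 107,43 \right)}}{14079} + I} = \sqrt{\frac{43}{14079} - \left(9720 - \sqrt{13262}\right)} = \sqrt{- \frac{136847837}{14079} + \sqrt{13262}}$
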